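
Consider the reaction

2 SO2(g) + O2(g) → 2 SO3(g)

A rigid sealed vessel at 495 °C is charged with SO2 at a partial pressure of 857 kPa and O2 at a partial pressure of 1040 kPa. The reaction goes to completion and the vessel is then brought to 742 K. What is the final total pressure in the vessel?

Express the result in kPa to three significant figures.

1420 kPa

Because the vessel is rigid and T is held at 495 °C, work the stoichiometry in partial pressures (P_i = n_iRT/V).
P(O2) required for 857 kPa of SO2 = (1/2) × 857 = 428.5 kPa; available 1040 kPa, so SO2 is limiting.
P(O2) remaining = 1040 − (1/2) × 857 = 611.5 kPa
P(gaseous products) = (2)/2 × 857 = 857.0 kPa
P_total at 495 °C = 611.5 + 857.0 = 1468 kPa
Scaling to 742 K: P = 1468 × 742/768.15 = 1418 kPa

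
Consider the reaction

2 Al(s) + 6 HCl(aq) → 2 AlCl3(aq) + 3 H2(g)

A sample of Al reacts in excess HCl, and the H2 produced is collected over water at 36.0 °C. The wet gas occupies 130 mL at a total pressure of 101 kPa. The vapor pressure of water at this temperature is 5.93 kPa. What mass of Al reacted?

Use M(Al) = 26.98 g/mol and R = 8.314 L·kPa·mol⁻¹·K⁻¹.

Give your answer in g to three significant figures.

0.0865 g

P(H2) = 101 − 5.93 = 95.07 kPa
n(H2) = PV/RT = (95.07 × 0.1300) / (8.314 × 309.15) = 0.004808 mol
n(Al) = (2/3) × 0.004808 = 0.003205 mol
m(Al) = 0.003205 × 26.98 = 0.08647 g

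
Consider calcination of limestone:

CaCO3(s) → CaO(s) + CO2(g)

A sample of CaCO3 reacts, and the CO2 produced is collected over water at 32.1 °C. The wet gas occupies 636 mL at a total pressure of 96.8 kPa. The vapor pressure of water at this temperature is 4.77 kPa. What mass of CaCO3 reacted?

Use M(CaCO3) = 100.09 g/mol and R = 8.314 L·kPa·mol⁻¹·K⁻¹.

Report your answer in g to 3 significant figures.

P(CO2) = 96.8 − 4.77 = 92.03 kPa
n(CO2) = PV/RT = (92.03 × 0.6360) / (8.314 × 305.25) = 0.02306 mol
n(CaCO3) = (1/1) × 0.02306 = 0.02306 mol
m(CaCO3) = 0.02306 × 100.09 = 2.308 g

2.31 g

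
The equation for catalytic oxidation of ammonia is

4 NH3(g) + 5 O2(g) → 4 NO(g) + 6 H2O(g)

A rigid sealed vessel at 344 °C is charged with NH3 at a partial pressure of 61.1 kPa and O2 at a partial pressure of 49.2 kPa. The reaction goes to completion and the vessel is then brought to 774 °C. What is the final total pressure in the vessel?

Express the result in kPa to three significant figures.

204 kPa

Because the vessel is rigid and T is held at 344 °C, work the stoichiometry in partial pressures (P_i = n_iRT/V).
P(O2) required for 61.1 kPa of NH3 = (5/4) × 61.1 = 76.38 kPa; available 49.2 kPa, so O2 is limiting.
P(NH3) remaining = 61.1 − (4/5) × 49.2 = 21.74 kPa
P(gaseous products) = (4+6)/5 × 49.2 = 98.40 kPa
P_total at 344 °C = 21.74 + 98.40 = 120.1 kPa
Scaling to 774 °C: P = 120.1 × 1047.15/617.15 = 203.8 kPa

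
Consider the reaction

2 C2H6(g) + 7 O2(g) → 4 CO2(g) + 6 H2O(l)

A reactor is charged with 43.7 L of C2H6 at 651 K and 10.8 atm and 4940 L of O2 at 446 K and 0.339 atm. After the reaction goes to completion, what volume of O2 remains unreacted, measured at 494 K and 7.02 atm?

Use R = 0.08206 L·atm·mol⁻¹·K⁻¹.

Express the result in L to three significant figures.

n(C2H6) = PV/RT = (10.8 × 43.7) / (0.08206 × 651) = 8.835 mol
n(O2) = PV/RT = (0.339 × 4940) / (0.08206 × 446) = 45.76 mol
For 8.835 mol C2H6, stoichiometry requires (7/2) × 8.835 = 30.92 mol O2; 45.76 mol is available, so C2H6 is limiting.
n(O2) consumed = (7/2) × 8.835 = 30.92 mol; remaining = 45.76 − 30.92 = 14.84 mol
V(O2) = nRT/P = 14.84 × 0.08206 × 494 / 7.02 = 85.69 L

85.7 L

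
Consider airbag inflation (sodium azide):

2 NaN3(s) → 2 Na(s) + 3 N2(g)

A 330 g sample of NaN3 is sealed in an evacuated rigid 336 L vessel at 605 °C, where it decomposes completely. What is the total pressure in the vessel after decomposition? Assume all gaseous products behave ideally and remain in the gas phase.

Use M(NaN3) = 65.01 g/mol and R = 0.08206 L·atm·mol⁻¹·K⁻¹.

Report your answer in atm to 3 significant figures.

1.63 atm

n(NaN3) = 330 / 65.01 = 5.076 mol
n(gas produced) = (3/2) × 5.076 = 7.614 mol
P = nRT/V = 7.614 × 0.08206 × 878.15 / 336 = 1.633 atm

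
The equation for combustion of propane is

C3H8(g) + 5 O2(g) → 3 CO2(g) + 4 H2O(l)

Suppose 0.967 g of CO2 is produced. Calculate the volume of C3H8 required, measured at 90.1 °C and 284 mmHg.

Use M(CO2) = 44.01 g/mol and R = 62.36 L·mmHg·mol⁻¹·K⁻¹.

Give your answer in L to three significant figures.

n(CO2) = 0.9670 / 44.01 = 0.02197 mol
n(C3H8) = (1/3) × 0.02197 = 0.007323 mol
V = nRT/P = 0.007323 × 62.36 × 363.25 / 284 = 0.5841 L

0.584 L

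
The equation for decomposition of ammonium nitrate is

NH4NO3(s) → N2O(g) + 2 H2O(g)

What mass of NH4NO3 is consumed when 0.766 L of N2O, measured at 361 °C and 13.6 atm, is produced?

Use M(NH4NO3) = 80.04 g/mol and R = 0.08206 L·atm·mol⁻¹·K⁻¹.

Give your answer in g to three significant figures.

n(N2O) = PV/RT = (13.6 × 0.766) / (0.08206 × 634.15) = 0.2002 mol
n(NH4NO3) = (1/1) × 0.2002 = 0.2002 mol
m(NH4NO3) = 0.2002 × 80.04 = 16.02 g

16.0 g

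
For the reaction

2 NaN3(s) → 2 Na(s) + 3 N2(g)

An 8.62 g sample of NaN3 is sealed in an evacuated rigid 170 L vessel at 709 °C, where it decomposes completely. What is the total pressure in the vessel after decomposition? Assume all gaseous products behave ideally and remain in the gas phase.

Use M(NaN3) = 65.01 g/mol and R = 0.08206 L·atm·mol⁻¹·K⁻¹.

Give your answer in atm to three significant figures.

0.0943 atm

n(NaN3) = 8.62 / 65.01 = 0.1326 mol
n(gas produced) = (3/2) × 0.1326 = 0.1989 mol
P = nRT/V = 0.1989 × 0.08206 × 982.15 / 170 = 0.09430 atm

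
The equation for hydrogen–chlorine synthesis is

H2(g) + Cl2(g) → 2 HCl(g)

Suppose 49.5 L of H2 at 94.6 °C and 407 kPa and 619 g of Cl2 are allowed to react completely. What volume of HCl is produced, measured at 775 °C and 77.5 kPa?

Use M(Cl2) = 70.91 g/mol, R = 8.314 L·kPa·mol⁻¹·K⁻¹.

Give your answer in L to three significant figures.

n(H2) = PV/RT = (407 × 49.5) / (8.314 × 367.75) = 6.589 mol
n(Cl2) = 619 / 70.91 = 8.729 mol
For 6.589 mol H2, stoichiometry requires (1/1) × 6.589 = 6.589 mol Cl2; 8.729 mol is available, so H2 is limiting.
n(HCl) = (2/1) × 6.589 = 13.18 mol
V(HCl) = nRT/P = 13.18 × 8.314 × 1048.15 / 77.5 = 1482 L

1480 L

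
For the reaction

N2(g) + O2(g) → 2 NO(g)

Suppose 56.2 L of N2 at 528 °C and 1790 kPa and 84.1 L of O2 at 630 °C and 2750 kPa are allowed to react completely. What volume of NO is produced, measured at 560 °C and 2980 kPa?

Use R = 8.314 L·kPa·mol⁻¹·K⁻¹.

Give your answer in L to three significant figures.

70.2 L

n(N2) = PV/RT = (1790 × 56.2) / (8.314 × 801.15) = 15.10 mol
n(O2) = PV/RT = (2750 × 84.1) / (8.314 × 903.15) = 30.80 mol
For 15.10 mol N2, stoichiometry requires (1/1) × 15.10 = 15.10 mol O2; 30.80 mol is available, so N2 is limiting.
n(NO) = (2/1) × 15.10 = 30.20 mol
V(NO) = nRT/P = 30.20 × 8.314 × 833.15 / 2980 = 70.20 L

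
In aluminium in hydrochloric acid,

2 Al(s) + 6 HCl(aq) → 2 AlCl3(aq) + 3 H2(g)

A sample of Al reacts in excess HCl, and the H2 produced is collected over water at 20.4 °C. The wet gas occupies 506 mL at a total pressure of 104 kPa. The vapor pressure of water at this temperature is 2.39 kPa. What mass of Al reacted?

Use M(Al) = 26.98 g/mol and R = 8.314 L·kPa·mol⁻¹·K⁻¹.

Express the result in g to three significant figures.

0.379 g

P(H2) = 104 − 2.39 = 101.6 kPa
n(H2) = PV/RT = (101.6 × 0.5060) / (8.314 × 293.55) = 0.02106 mol
n(Al) = (2/3) × 0.02106 = 0.01404 mol
m(Al) = 0.01404 × 26.98 = 0.3788 g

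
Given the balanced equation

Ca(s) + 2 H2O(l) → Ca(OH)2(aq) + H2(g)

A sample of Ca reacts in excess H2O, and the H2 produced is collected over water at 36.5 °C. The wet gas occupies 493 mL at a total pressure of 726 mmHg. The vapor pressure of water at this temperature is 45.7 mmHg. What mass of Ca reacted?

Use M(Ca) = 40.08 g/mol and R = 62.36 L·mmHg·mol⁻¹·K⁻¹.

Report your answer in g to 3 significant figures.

0.696 g

P(H2) = 726 − 45.7 = 680.3 mmHg
n(H2) = PV/RT = (680.3 × 0.4930) / (62.36 × 309.65) = 0.01737 mol
n(Ca) = (1/1) × 0.01737 = 0.01737 mol
m(Ca) = 0.01737 × 40.08 = 0.6962 g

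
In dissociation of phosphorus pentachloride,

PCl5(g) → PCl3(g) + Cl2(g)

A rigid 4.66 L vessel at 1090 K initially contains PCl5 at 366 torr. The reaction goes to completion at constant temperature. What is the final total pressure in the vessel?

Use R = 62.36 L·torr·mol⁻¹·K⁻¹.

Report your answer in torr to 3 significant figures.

Rigid vessel, constant T ⇒ P scales with total gas moles (1 → 2).
P_final = (2/1) × 366 = 732.0 torr

732 torr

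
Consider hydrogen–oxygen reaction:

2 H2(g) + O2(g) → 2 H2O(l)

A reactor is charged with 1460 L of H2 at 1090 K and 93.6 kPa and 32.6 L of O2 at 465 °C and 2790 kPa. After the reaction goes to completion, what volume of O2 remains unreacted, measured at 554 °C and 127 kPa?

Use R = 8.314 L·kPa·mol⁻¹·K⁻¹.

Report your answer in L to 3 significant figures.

n(H2) = PV/RT = (93.6 × 1460) / (8.314 × 1090) = 15.08 mol
n(O2) = PV/RT = (2790 × 32.6) / (8.314 × 738.15) = 14.82 mol
For 15.08 mol H2, stoichiometry requires (1/2) × 15.08 = 7.540 mol O2; 14.82 mol is available, so H2 is limiting.
n(O2) consumed = (1/2) × 15.08 = 7.540 mol; remaining = 14.82 − 7.540 = 7.280 mol
V(O2) = nRT/P = 7.280 × 8.314 × 827.15 / 127 = 394.2 L

394 L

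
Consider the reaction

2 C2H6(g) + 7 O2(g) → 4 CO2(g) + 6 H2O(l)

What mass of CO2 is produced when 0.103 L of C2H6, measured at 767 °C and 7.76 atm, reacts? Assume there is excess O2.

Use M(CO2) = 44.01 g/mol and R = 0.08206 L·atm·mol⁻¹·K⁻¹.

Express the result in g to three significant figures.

n(C2H6) = PV/RT = (7.76 × 0.103) / (0.08206 × 1040.15) = 0.009364 mol
n(CO2) = (4/2) × 0.009364 = 0.01873 mol
m(CO2) = 0.01873 × 44.01 = 0.8243 g

0.824 g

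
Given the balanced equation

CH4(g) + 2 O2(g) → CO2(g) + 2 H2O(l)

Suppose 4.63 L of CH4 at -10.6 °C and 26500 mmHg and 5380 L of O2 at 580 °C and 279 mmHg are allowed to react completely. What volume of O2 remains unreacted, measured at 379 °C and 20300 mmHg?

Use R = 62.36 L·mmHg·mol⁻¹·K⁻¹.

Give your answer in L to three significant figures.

26.5 L

n(CH4) = PV/RT = (26500 × 4.63) / (62.36 × 262.55) = 7.494 mol
n(O2) = PV/RT = (279 × 5380) / (62.36 × 853.15) = 28.21 mol
For 7.494 mol CH4, stoichiometry requires (2/1) × 7.494 = 14.99 mol O2; 28.21 mol is available, so CH4 is limiting.
n(O2) consumed = (2/1) × 7.494 = 14.99 mol; remaining = 28.21 − 14.99 = 13.22 mol
V(O2) = nRT/P = 13.22 × 62.36 × 652.15 / 20300 = 26.48 L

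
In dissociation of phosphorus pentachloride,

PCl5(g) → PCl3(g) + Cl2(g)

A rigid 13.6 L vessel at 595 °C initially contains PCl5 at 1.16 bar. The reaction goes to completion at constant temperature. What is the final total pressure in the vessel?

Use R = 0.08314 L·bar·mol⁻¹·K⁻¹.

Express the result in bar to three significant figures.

2.32 bar

Rigid vessel, constant T ⇒ P scales with total gas moles (1 → 2).
P_final = (2/1) × 1.16 = 2.320 bar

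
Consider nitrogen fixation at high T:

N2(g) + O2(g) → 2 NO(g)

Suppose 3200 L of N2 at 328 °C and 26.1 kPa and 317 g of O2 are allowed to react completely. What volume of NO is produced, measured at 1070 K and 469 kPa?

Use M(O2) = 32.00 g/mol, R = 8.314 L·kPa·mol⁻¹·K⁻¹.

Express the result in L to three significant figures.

n(N2) = PV/RT = (26.1 × 3200) / (8.314 × 601.15) = 16.71 mol
n(O2) = 317 / 32.00 = 9.906 mol
For 16.71 mol N2, stoichiometry requires (1/1) × 16.71 = 16.71 mol O2; 9.906 mol is available, so O2 is limiting.
n(NO) = (2/1) × 9.906 = 19.81 mol
V(NO) = nRT/P = 19.81 × 8.314 × 1070 / 469 = 375.8 L

376 L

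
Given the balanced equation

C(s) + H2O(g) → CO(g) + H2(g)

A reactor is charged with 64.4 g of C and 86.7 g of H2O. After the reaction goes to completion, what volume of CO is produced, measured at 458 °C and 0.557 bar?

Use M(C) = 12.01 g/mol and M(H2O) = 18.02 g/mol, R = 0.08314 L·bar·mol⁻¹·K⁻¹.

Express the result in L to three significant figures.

525 L

n(C) = 64.4 / 12.01 = 5.362 mol
n(H2O) = 86.7 / 18.02 = 4.811 mol
For 5.362 mol C, stoichiometry requires (1/1) × 5.362 = 5.362 mol H2O; 4.811 mol is available, so H2O is limiting.
n(CO) = (1/1) × 4.811 = 4.811 mol
V(CO) = nRT/P = 4.811 × 0.08314 × 731.15 / 0.557 = 525.0 L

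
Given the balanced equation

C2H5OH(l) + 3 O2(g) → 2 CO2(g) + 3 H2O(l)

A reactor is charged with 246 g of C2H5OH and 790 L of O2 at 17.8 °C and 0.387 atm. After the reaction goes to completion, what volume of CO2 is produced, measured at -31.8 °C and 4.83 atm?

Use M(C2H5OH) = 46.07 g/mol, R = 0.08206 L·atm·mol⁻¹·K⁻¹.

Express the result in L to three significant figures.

35.0 L

n(C2H5OH) = 246 / 46.07 = 5.340 mol
n(O2) = PV/RT = (0.387 × 790) / (0.08206 × 290.95) = 12.81 mol
For 5.340 mol C2H5OH, stoichiometry requires (3/1) × 5.340 = 16.02 mol O2; 12.81 mol is available, so O2 is limiting.
n(CO2) = (2/3) × 12.81 = 8.540 mol
V(CO2) = nRT/P = 8.540 × 0.08206 × 241.35 / 4.83 = 35.02 L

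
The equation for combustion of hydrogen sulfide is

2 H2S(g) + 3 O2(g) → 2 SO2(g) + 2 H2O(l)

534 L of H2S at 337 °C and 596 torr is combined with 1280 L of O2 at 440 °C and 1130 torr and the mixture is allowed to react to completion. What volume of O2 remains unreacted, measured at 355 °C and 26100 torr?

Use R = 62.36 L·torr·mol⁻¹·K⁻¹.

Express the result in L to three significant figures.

n(H2S) = PV/RT = (596 × 534) / (62.36 × 610.15) = 8.365 mol
n(O2) = PV/RT = (1130 × 1280) / (62.36 × 713.15) = 32.52 mol
For 8.365 mol H2S, stoichiometry requires (3/2) × 8.365 = 12.55 mol O2; 32.52 mol is available, so H2S is limiting.
n(O2) consumed = (3/2) × 8.365 = 12.55 mol; remaining = 32.52 − 12.55 = 19.97 mol
V(O2) = nRT/P = 19.97 × 62.36 × 628.15 / 26100 = 29.97 L

30.0 L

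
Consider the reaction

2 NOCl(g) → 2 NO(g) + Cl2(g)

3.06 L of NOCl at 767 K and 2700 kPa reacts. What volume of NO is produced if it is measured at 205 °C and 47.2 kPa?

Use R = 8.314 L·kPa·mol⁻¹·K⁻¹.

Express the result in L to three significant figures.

109 L

n(NOCl) = PV/RT = (2700 × 3.06) / (8.314 × 767) = 1.296 mol
n(NO) = (2/2) × 1.296 = 1.296 mol
V = nRT/P = 1.296 × 8.314 × 478.15 / 47.2 = 109.2 L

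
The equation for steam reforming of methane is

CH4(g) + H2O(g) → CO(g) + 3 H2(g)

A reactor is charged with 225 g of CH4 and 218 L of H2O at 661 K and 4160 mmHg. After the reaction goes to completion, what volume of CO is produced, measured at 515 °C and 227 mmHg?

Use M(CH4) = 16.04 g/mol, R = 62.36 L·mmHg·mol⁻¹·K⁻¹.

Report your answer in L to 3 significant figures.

3040 L

n(CH4) = 225 / 16.04 = 14.03 mol
n(H2O) = PV/RT = (4160 × 218) / (62.36 × 661) = 22.00 mol
For 14.03 mol CH4, stoichiometry requires (1/1) × 14.03 = 14.03 mol H2O; 22.00 mol is available, so CH4 is limiting.
n(CO) = (1/1) × 14.03 = 14.03 mol
V(CO) = nRT/P = 14.03 × 62.36 × 788.15 / 227 = 3038 L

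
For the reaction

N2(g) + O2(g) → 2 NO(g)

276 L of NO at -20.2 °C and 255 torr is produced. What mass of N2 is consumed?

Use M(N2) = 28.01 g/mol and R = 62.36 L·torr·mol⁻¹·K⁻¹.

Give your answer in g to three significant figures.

62.5 g

n(NO) = PV/RT = (255 × 276) / (62.36 × 252.95) = 4.462 mol
n(N2) = (1/2) × 4.462 = 2.231 mol
m(N2) = 2.231 × 28.01 = 62.49 g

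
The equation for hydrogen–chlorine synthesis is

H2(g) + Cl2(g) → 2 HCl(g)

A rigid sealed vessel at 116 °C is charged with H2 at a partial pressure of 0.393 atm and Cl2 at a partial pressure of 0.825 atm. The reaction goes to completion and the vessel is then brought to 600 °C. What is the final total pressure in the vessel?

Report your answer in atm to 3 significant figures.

2.73 atm

At constant V, partial pressures at 116 °C are proportional to moles, so apply stoichiometry directly to pressures.
P(Cl2) required for 0.393 atm of H2 = (1/1) × 0.393 = 0.3930 atm; available 0.825 atm, so H2 is limiting.
P(Cl2) remaining = 0.825 − (1/1) × 0.393 = 0.4320 atm
P(gaseous products) = (2)/1 × 0.393 = 0.7860 atm
P_total at 116 °C = 0.4320 + 0.7860 = 1.218 atm
Scaling to 600 °C: P = 1.218 × 873.15/389.15 = 2.733 atm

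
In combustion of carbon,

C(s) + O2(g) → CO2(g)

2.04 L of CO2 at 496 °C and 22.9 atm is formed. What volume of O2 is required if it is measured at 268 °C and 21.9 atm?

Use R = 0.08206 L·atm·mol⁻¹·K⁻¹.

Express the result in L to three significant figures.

1.50 L

n(CO2) = PV/RT = (22.9 × 2.04) / (0.08206 × 769.15) = 0.7402 mol
n(O2) = (1/1) × 0.7402 = 0.7402 mol
V = nRT/P = 0.7402 × 0.08206 × 541.15 / 21.9 = 1.501 L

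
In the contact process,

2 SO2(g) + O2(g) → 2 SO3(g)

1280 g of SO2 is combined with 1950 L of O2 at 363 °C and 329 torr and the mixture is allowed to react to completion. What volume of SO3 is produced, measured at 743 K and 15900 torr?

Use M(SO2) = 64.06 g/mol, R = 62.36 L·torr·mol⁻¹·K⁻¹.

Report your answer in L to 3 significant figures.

n(SO2) = 1280 / 64.06 = 19.98 mol
n(O2) = PV/RT = (329 × 1950) / (62.36 × 636.15) = 16.17 mol
For 19.98 mol SO2, stoichiometry requires (1/2) × 19.98 = 9.990 mol O2; 16.17 mol is available, so SO2 is limiting.
n(SO3) = (2/2) × 19.98 = 19.98 mol
V(SO3) = nRT/P = 19.98 × 62.36 × 743 / 15900 = 58.22 L

58.2 L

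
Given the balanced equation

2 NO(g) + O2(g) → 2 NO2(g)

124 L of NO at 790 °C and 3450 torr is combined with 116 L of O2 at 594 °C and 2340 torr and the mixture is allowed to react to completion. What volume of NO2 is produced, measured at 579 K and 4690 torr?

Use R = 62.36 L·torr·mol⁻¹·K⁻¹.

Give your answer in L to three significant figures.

49.7 L

n(NO) = PV/RT = (3450 × 124) / (62.36 × 1063.15) = 6.453 mol
n(O2) = PV/RT = (2340 × 116) / (62.36 × 867.15) = 5.020 mol
For 6.453 mol NO, stoichiometry requires (1/2) × 6.453 = 3.227 mol O2; 5.020 mol is available, so NO is limiting.
n(NO2) = (2/2) × 6.453 = 6.453 mol
V(NO2) = nRT/P = 6.453 × 62.36 × 579 / 4690 = 49.68 L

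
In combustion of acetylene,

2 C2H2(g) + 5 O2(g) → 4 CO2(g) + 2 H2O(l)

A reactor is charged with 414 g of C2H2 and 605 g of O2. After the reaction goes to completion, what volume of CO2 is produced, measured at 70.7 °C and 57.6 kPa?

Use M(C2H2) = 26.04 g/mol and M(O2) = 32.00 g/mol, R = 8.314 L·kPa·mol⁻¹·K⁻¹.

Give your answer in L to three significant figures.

n(C2H2) = 414 / 26.04 = 15.90 mol
n(O2) = 605 / 32.00 = 18.91 mol
For 15.90 mol C2H2, stoichiometry requires (5/2) × 15.90 = 39.75 mol O2; 18.91 mol is available, so O2 is limiting.
n(CO2) = (4/5) × 18.91 = 15.13 mol
V(CO2) = nRT/P = 15.13 × 8.314 × 343.85 / 57.6 = 750.9 L

751 L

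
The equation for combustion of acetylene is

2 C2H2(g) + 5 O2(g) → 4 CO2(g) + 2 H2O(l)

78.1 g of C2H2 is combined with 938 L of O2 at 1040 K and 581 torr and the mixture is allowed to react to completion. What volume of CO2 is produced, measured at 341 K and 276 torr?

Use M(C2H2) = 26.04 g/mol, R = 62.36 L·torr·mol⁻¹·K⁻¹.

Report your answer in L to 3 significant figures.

462 L

n(C2H2) = 78.1 / 26.04 = 2.999 mol
n(O2) = PV/RT = (581 × 938) / (62.36 × 1040) = 8.403 mol
For 2.999 mol C2H2, stoichiometry requires (5/2) × 2.999 = 7.498 mol O2; 8.403 mol is available, so C2H2 is limiting.
n(CO2) = (4/2) × 2.999 = 5.998 mol
V(CO2) = nRT/P = 5.998 × 62.36 × 341 / 276 = 462.1 L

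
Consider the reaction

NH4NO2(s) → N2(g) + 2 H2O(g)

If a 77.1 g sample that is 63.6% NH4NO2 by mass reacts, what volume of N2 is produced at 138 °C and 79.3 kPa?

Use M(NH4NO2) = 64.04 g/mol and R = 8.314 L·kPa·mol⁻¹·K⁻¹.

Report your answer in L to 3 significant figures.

33.0 L

mass of NH4NO2 = 77.1 × 63.6/100 = 49.04 g
n(NH4NO2) = 49.04 / 64.04 = 0.7658 mol
n(N2) = (1/1) × 0.7658 = 0.7658 mol
V = nRT/P = 0.7658 × 8.314 × 411.15 / 79.3 = 33.01 L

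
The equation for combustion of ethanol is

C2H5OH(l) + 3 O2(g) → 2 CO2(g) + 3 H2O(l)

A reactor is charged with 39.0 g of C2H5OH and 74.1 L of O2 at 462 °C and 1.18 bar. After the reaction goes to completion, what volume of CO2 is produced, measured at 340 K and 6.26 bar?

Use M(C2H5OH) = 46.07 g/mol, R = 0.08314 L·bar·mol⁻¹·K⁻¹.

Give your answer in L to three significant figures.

n(C2H5OH) = 39.0 / 46.07 = 0.8465 mol
n(O2) = PV/RT = (1.18 × 74.1) / (0.08314 × 735.15) = 1.431 mol
For 0.8465 mol C2H5OH, stoichiometry requires (3/1) × 0.8465 = 2.540 mol O2; 1.431 mol is available, so O2 is limiting.
n(CO2) = (2/3) × 1.431 = 0.9540 mol
V(CO2) = nRT/P = 0.9540 × 0.08314 × 340 / 6.26 = 4.308 L

4.31 L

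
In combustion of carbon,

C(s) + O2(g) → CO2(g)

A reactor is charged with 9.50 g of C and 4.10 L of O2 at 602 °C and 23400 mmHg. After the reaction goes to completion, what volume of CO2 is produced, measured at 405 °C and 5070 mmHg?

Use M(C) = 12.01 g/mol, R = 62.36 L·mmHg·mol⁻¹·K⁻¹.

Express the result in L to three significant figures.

6.60 L

n(C) = 9.50 / 12.01 = 0.7910 mol
n(O2) = PV/RT = (23400 × 4.10) / (62.36 × 875.15) = 1.758 mol
For 0.7910 mol C, stoichiometry requires (1/1) × 0.7910 = 0.7910 mol O2; 1.758 mol is available, so C is limiting.
n(CO2) = (1/1) × 0.7910 = 0.7910 mol
V(CO2) = nRT/P = 0.7910 × 62.36 × 678.15 / 5070 = 6.598 L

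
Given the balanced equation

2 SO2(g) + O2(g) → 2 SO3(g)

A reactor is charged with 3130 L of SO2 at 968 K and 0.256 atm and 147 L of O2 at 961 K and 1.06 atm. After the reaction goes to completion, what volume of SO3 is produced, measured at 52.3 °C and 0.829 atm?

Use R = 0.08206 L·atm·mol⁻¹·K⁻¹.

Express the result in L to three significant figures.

n(SO2) = PV/RT = (0.256 × 3130) / (0.08206 × 968) = 10.09 mol
n(O2) = PV/RT = (1.06 × 147) / (0.08206 × 961) = 1.976 mol
For 10.09 mol SO2, stoichiometry requires (1/2) × 10.09 = 5.045 mol O2; 1.976 mol is available, so O2 is limiting.
n(SO3) = (2/1) × 1.976 = 3.952 mol
V(SO3) = nRT/P = 3.952 × 0.08206 × 325.45 / 0.829 = 127.3 L

127 L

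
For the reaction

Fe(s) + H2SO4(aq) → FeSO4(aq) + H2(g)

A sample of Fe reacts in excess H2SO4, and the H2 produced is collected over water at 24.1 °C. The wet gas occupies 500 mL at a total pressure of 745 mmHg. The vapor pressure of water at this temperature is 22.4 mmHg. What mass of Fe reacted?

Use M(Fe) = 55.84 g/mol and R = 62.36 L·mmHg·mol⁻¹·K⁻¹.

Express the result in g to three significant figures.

P(H2) = 745 − 22.4 = 722.6 mmHg
n(H2) = PV/RT = (722.6 × 0.5000) / (62.36 × 297.25) = 0.01949 mol
n(Fe) = (1/1) × 0.01949 = 0.01949 mol
m(Fe) = 0.01949 × 55.84 = 1.088 g

1.09 g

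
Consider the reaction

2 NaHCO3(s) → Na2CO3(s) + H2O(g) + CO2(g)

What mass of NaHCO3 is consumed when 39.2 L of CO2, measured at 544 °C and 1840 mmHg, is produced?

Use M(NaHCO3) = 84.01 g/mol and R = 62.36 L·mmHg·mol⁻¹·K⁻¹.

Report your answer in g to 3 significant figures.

238 g

n(CO2) = PV/RT = (1840 × 39.2) / (62.36 × 817.15) = 1.415 mol
n(NaHCO3) = (2/1) × 1.415 = 2.830 mol
m(NaHCO3) = 2.830 × 84.01 = 237.7 g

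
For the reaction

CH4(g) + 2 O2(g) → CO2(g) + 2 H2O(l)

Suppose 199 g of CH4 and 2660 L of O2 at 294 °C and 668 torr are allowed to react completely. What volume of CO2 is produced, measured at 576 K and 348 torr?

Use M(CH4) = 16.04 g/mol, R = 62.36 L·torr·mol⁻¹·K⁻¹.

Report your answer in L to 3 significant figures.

n(CH4) = 199 / 16.04 = 12.41 mol
n(O2) = PV/RT = (668 × 2660) / (62.36 × 567.15) = 50.24 mol
For 12.41 mol CH4, stoichiometry requires (2/1) × 12.41 = 24.82 mol O2; 50.24 mol is available, so CH4 is limiting.
n(CO2) = (1/1) × 12.41 = 12.41 mol
V(CO2) = nRT/P = 12.41 × 62.36 × 576 / 348 = 1281 L

1280 L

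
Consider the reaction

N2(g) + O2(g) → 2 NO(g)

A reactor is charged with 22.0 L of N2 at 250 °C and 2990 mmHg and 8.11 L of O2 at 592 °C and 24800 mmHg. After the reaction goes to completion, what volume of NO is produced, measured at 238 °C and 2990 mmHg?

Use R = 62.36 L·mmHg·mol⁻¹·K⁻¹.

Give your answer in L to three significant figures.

43.0 L

n(N2) = PV/RT = (2990 × 22.0) / (62.36 × 523.15) = 2.016 mol
n(O2) = PV/RT = (24800 × 8.11) / (62.36 × 865.15) = 3.728 mol
For 2.016 mol N2, stoichiometry requires (1/1) × 2.016 = 2.016 mol O2; 3.728 mol is available, so N2 is limiting.
n(NO) = (2/1) × 2.016 = 4.032 mol
V(NO) = nRT/P = 4.032 × 62.36 × 511.15 / 2990 = 42.98 L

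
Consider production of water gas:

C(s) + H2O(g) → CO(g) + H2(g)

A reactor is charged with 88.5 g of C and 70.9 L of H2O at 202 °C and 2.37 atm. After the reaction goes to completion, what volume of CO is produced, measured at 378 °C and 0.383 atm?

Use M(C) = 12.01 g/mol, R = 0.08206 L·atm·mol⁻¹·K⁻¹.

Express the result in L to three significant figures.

n(C) = 88.5 / 12.01 = 7.369 mol
n(H2O) = PV/RT = (2.37 × 70.9) / (0.08206 × 475.15) = 4.310 mol
For 7.369 mol C, stoichiometry requires (1/1) × 7.369 = 7.369 mol H2O; 4.310 mol is available, so H2O is limiting.
n(CO) = (1/1) × 4.310 = 4.310 mol
V(CO) = nRT/P = 4.310 × 0.08206 × 651.15 / 0.383 = 601.3 L

601 L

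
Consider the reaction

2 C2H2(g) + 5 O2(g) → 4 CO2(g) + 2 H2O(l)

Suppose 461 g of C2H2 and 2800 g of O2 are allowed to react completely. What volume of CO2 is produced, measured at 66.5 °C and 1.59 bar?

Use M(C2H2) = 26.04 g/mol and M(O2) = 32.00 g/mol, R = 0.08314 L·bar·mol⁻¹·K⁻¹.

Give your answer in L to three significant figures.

629 L

n(C2H2) = 461 / 26.04 = 17.70 mol
n(O2) = 2800 / 32.00 = 87.50 mol
For 17.70 mol C2H2, stoichiometry requires (5/2) × 17.70 = 44.25 mol O2; 87.50 mol is available, so C2H2 is limiting.
n(CO2) = (4/2) × 17.70 = 35.40 mol
V(CO2) = nRT/P = 35.40 × 0.08314 × 339.65 / 1.59 = 628.7 L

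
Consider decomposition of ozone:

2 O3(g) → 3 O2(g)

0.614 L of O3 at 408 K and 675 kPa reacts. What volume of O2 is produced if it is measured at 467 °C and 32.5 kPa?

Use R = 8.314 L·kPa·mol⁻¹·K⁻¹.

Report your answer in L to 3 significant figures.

34.7 L

n(O3) = PV/RT = (675 × 0.614) / (8.314 × 408) = 0.1222 mol
n(O2) = (3/2) × 0.1222 = 0.1833 mol
V = nRT/P = 0.1833 × 8.314 × 740.15 / 32.5 = 34.71 L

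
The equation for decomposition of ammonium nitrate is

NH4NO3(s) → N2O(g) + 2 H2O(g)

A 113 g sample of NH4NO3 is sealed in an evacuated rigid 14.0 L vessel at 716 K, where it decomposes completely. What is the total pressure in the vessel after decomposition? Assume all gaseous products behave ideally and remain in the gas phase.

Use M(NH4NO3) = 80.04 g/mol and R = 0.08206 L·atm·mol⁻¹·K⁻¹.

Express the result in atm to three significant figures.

17.8 atm

n(NH4NO3) = 113 / 80.04 = 1.412 mol
n(gas produced) = (3/1) × 1.412 = 4.236 mol
P = nRT/V = 4.236 × 0.08206 × 716 / 14.0 = 17.78 atm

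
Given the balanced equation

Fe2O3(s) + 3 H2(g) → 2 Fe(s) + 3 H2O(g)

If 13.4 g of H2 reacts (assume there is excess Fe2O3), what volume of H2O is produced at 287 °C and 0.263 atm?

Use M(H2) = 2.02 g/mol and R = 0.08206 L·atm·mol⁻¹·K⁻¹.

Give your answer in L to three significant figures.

n(H2) = 13.40 / 2.02 = 6.634 mol
n(H2O) = (3/3) × 6.634 = 6.634 mol
V = nRT/P = 6.634 × 0.08206 × 560.15 / 0.263 = 1159 L

1160 L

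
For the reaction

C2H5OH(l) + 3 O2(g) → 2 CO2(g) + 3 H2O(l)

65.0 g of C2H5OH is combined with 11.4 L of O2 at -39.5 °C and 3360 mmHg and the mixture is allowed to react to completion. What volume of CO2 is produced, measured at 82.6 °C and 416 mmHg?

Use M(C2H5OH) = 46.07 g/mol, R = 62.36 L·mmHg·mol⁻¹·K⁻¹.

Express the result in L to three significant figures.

93.5 L

n(C2H5OH) = 65.0 / 46.07 = 1.411 mol
n(O2) = PV/RT = (3360 × 11.4) / (62.36 × 233.65) = 2.629 mol
For 1.411 mol C2H5OH, stoichiometry requires (3/1) × 1.411 = 4.233 mol O2; 2.629 mol is available, so O2 is limiting.
n(CO2) = (2/3) × 2.629 = 1.753 mol
V(CO2) = nRT/P = 1.753 × 62.36 × 355.75 / 416 = 93.48 L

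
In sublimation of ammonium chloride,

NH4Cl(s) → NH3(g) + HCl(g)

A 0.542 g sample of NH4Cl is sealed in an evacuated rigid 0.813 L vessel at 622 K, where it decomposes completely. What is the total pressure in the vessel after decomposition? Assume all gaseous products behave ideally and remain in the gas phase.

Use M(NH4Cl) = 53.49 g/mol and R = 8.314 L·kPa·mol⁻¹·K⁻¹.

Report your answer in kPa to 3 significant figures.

129 kPa

n(NH4Cl) = 0.542 / 53.49 = 0.01013 mol
n(gas produced) = (2/1) × 0.01013 = 0.02026 mol
P = nRT/V = 0.02026 × 8.314 × 622 / 0.813 = 128.9 kPa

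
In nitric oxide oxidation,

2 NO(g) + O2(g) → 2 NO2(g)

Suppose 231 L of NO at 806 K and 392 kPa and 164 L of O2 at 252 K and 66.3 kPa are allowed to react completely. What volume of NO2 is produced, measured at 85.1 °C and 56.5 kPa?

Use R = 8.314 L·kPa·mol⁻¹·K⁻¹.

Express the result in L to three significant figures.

n(NO) = PV/RT = (392 × 231) / (8.314 × 806) = 13.51 mol
n(O2) = PV/RT = (66.3 × 164) / (8.314 × 252) = 5.190 mol
For 13.51 mol NO, stoichiometry requires (1/2) × 13.51 = 6.755 mol O2; 5.190 mol is available, so O2 is limiting.
n(NO2) = (2/1) × 5.190 = 10.38 mol
V(NO2) = nRT/P = 10.38 × 8.314 × 358.25 / 56.5 = 547.2 L

547 L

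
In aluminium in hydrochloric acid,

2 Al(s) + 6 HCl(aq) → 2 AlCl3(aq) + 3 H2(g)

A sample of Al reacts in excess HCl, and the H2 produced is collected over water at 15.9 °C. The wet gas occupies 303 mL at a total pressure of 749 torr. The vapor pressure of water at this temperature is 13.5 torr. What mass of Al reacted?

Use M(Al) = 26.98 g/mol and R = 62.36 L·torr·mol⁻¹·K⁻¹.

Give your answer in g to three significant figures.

0.222 g

P(H2) = 749 − 13.5 = 735.5 torr
n(H2) = PV/RT = (735.5 × 0.3030) / (62.36 × 289.05) = 0.01236 mol
n(Al) = (2/3) × 0.01236 = 0.008240 mol
m(Al) = 0.008240 × 26.98 = 0.2223 g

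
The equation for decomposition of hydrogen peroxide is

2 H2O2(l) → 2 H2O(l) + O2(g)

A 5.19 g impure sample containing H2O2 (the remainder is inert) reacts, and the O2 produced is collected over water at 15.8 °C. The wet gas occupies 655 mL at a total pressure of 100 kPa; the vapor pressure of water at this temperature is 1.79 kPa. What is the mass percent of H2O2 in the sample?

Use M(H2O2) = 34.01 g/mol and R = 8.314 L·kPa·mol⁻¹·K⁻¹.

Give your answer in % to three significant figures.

P(O2) = 100 − 1.79 = 98.21 kPa
n(O2) = PV/RT = (98.21 × 0.6550) / (8.314 × 288.95) = 0.02678 mol
n(H2O2) = (2/1) × 0.02678 = 0.05356 mol
m(H2O2) = 0.05356 × 34.01 = 1.822 g
%H2O2 = 1.822 / 5.19 × 100 = 35.11%

35.1 %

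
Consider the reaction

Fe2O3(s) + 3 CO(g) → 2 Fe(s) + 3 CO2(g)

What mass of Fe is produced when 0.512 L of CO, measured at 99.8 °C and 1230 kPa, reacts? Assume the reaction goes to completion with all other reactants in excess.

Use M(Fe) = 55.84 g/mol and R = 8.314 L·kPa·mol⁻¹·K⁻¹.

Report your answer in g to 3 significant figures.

7.56 g

n(CO) = PV/RT = (1230 × 0.512) / (8.314 × 372.95) = 0.2031 mol
n(Fe) = (2/3) × 0.2031 = 0.1354 mol
m(Fe) = 0.1354 × 55.84 = 7.561 g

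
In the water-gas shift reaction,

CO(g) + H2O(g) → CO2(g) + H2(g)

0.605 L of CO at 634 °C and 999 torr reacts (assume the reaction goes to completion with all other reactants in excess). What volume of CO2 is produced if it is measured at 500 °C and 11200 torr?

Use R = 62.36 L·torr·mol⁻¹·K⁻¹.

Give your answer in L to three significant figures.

n(CO) = PV/RT = (999 × 0.605) / (62.36 × 907.15) = 0.01068 mol
n(CO2) = (1/1) × 0.01068 = 0.01068 mol
V = nRT/P = 0.01068 × 62.36 × 773.15 / 11200 = 0.04598 L

0.0460 L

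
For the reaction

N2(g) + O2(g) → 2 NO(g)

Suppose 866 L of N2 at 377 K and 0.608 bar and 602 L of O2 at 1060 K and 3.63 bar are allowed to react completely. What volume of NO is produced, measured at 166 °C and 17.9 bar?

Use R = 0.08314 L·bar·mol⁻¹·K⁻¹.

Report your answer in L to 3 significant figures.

n(N2) = PV/RT = (0.608 × 866) / (0.08314 × 377) = 16.80 mol
n(O2) = PV/RT = (3.63 × 602) / (0.08314 × 1060) = 24.80 mol
For 16.80 mol N2, stoichiometry requires (1/1) × 16.80 = 16.80 mol O2; 24.80 mol is available, so N2 is limiting.
n(NO) = (2/1) × 16.80 = 33.60 mol
V(NO) = nRT/P = 33.60 × 0.08314 × 439.15 / 17.9 = 68.53 L

68.5 L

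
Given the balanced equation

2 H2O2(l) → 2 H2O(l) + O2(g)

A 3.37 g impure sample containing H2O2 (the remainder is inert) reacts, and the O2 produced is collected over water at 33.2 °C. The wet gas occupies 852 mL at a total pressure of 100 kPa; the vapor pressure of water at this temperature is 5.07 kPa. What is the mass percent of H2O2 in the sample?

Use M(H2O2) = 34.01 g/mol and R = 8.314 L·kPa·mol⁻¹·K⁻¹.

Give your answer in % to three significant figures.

P(O2) = 100 − 5.07 = 94.93 kPa
n(O2) = PV/RT = (94.93 × 0.8520) / (8.314 × 306.35) = 0.03176 mol
n(H2O2) = (2/1) × 0.03176 = 0.06352 mol
m(H2O2) = 0.06352 × 34.01 = 2.160 g
%H2O2 = 2.160 / 3.37 × 100 = 64.09%

64.1 %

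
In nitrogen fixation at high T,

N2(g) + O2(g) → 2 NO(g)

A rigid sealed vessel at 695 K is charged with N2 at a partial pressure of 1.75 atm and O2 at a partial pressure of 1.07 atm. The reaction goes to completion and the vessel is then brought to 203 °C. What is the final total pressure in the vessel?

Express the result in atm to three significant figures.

1.93 atm

With V and T fixed, P_i ∝ n_i, so the mole ratios apply directly to partial pressures at 695 K.
P(O2) required for 1.75 atm of N2 = (1/1) × 1.75 = 1.750 atm; available 1.07 atm, so O2 is limiting.
P(N2) remaining = 1.75 − (1/1) × 1.07 = 0.6800 atm
P(gaseous products) = (2)/1 × 1.07 = 2.140 atm
P_total at 695 K = 0.6800 + 2.140 = 2.820 atm
Scaling to 203 °C: P = 2.820 × 476.15/695 = 1.932 atm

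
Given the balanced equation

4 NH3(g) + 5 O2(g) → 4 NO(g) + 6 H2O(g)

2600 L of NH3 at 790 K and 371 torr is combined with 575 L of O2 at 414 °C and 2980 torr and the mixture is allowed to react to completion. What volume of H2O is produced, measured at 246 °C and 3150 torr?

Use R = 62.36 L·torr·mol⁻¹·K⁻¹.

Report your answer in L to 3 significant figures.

302 L

n(NH3) = PV/RT = (371 × 2600) / (62.36 × 790) = 19.58 mol
n(O2) = PV/RT = (2980 × 575) / (62.36 × 687.15) = 39.99 mol
For 19.58 mol NH3, stoichiometry requires (5/4) × 19.58 = 24.47 mol O2; 39.99 mol is available, so NH3 is limiting.
n(H2O) = (6/4) × 19.58 = 29.37 mol
V(H2O) = nRT/P = 29.37 × 62.36 × 519.15 / 3150 = 301.9 L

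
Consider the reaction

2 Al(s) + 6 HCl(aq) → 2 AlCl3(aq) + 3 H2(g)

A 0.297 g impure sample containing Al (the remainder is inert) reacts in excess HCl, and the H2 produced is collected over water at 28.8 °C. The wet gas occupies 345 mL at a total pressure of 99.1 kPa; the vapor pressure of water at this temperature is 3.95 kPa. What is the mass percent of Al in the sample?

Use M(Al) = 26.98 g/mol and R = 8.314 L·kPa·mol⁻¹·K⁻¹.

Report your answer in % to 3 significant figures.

79.2 %

P(H2) = 99.1 − 3.95 = 95.15 kPa
n(H2) = PV/RT = (95.15 × 0.3450) / (8.314 × 301.95) = 0.01308 mol
n(Al) = (2/3) × 0.01308 = 0.008720 mol
m(Al) = 0.008720 × 26.98 = 0.2353 g
%Al = 0.2353 / 0.297 × 100 = 79.23%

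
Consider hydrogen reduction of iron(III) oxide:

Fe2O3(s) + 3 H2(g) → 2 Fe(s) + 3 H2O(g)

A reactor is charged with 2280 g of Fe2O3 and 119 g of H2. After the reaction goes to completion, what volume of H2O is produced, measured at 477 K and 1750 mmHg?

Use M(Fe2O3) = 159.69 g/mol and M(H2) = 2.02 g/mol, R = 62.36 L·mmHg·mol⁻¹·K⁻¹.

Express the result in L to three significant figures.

728 L

n(Fe2O3) = 2280 / 159.69 = 14.28 mol
n(H2) = 119 / 2.02 = 58.91 mol
For 14.28 mol Fe2O3, stoichiometry requires (3/1) × 14.28 = 42.84 mol H2; 58.91 mol is available, so Fe2O3 is limiting.
n(H2O) = (3/1) × 14.28 = 42.84 mol
V(H2O) = nRT/P = 42.84 × 62.36 × 477 / 1750 = 728.2 L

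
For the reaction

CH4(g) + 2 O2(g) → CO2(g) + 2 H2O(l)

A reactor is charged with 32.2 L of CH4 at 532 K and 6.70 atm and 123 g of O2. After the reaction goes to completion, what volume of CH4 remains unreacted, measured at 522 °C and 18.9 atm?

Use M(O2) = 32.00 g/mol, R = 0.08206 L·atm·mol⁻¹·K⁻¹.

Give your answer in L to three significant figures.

n(CH4) = PV/RT = (6.70 × 32.2) / (0.08206 × 532) = 4.942 mol
n(O2) = 123 / 32.00 = 3.844 mol
For 4.942 mol CH4, stoichiometry requires (2/1) × 4.942 = 9.884 mol O2; 3.844 mol is available, so O2 is limiting.
n(CH4) consumed = (1/2) × 3.844 = 1.922 mol; remaining = 4.942 − 1.922 = 3.020 mol
V(CH4) = nRT/P = 3.020 × 0.08206 × 795.15 / 18.9 = 10.43 L

10.4 L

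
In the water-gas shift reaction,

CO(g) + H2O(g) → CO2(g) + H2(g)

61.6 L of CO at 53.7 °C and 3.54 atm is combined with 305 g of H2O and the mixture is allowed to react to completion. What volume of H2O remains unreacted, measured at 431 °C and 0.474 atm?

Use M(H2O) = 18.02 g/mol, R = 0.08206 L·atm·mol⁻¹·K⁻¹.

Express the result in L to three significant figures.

1070 L

n(CO) = PV/RT = (3.54 × 61.6) / (0.08206 × 326.85) = 8.130 mol
n(H2O) = 305 / 18.02 = 16.93 mol
For 8.130 mol CO, stoichiometry requires (1/1) × 8.130 = 8.130 mol H2O; 16.93 mol is available, so CO is limiting.
n(H2O) consumed = (1/1) × 8.130 = 8.130 mol; remaining = 16.93 − 8.130 = 8.800 mol
V(H2O) = nRT/P = 8.800 × 0.08206 × 704.15 / 0.474 = 1073 L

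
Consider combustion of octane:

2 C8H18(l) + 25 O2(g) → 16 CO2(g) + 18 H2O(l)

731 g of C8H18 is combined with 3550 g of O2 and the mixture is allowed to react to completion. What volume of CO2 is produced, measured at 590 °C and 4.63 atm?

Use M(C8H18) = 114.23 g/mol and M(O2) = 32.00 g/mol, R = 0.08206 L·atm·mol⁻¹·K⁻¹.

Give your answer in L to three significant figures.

783 L

n(C8H18) = 731 / 114.23 = 6.399 mol
n(O2) = 3550 / 32.00 = 110.9 mol
For 6.399 mol C8H18, stoichiometry requires (25/2) × 6.399 = 79.99 mol O2; 110.9 mol is available, so C8H18 is limiting.
n(CO2) = (16/2) × 6.399 = 51.19 mol
V(CO2) = nRT/P = 51.19 × 0.08206 × 863.15 / 4.63 = 783.1 L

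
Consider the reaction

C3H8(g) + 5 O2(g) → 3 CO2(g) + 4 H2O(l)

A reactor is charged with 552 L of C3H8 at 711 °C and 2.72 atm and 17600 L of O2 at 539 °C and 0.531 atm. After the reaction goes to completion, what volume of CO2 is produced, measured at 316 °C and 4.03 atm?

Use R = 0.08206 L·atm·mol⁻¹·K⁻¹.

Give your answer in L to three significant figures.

669 L

n(C3H8) = PV/RT = (2.72 × 552) / (0.08206 × 984.15) = 18.59 mol
n(O2) = PV/RT = (0.531 × 17600) / (0.08206 × 812.15) = 140.2 mol
For 18.59 mol C3H8, stoichiometry requires (5/1) × 18.59 = 92.95 mol O2; 140.2 mol is available, so C3H8 is limiting.
n(CO2) = (3/1) × 18.59 = 55.77 mol
V(CO2) = nRT/P = 55.77 × 0.08206 × 589.15 / 4.03 = 669.0 L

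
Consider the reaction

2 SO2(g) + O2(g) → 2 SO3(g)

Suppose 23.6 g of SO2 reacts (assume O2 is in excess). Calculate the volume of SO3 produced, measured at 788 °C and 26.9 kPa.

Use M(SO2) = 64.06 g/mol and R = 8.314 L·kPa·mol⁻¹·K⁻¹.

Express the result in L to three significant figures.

121 L

n(SO2) = 23.60 / 64.06 = 0.3684 mol
n(SO3) = (2/2) × 0.3684 = 0.3684 mol
V = nRT/P = 0.3684 × 8.314 × 1061.15 / 26.9 = 120.8 L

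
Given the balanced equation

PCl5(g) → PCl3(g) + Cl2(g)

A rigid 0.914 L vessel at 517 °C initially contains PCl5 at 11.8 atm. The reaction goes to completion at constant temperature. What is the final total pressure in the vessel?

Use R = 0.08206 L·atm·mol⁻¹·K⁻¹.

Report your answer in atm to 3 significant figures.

23.6 atm

Since T and V are fixed, P_final/P_initial = n_final/n_initial = 2/1.
P_final = (2/1) × 11.8 = 23.60 atm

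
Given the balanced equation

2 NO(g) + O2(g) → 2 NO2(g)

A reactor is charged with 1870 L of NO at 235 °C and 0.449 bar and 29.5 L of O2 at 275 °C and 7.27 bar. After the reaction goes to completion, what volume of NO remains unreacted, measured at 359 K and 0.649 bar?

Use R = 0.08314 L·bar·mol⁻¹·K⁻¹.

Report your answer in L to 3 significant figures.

n(NO) = PV/RT = (0.449 × 1870) / (0.08314 × 508.15) = 19.87 mol
n(O2) = PV/RT = (7.27 × 29.5) / (0.08314 × 548.15) = 4.706 mol
For 19.87 mol NO, stoichiometry requires (1/2) × 19.87 = 9.935 mol O2; 4.706 mol is available, so O2 is limiting.
n(NO) consumed = (2/1) × 4.706 = 9.412 mol; remaining = 19.87 − 9.412 = 10.46 mol
V(NO) = nRT/P = 10.46 × 0.08314 × 359 / 0.649 = 481.1 L

481 L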